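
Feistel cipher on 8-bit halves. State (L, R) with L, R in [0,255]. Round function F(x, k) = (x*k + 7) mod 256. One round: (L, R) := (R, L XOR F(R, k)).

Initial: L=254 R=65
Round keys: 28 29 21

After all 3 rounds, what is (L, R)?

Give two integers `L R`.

Round 1 (k=28): L=65 R=221
Round 2 (k=29): L=221 R=81
Round 3 (k=21): L=81 R=113

Answer: 81 113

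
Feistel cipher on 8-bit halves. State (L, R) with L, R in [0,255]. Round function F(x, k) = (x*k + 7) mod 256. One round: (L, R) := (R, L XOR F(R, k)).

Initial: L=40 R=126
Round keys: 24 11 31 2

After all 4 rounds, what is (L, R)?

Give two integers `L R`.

Answer: 58 249

Derivation:
Round 1 (k=24): L=126 R=255
Round 2 (k=11): L=255 R=130
Round 3 (k=31): L=130 R=58
Round 4 (k=2): L=58 R=249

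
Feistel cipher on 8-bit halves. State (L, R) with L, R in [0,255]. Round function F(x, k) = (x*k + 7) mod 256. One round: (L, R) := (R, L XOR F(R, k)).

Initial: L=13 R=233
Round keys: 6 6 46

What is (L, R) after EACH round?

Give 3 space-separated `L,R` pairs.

Round 1 (k=6): L=233 R=112
Round 2 (k=6): L=112 R=78
Round 3 (k=46): L=78 R=123

Answer: 233,112 112,78 78,123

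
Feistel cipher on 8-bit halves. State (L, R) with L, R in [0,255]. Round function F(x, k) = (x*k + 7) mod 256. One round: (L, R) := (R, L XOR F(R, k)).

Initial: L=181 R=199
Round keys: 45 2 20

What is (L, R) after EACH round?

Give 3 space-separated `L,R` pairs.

Round 1 (k=45): L=199 R=183
Round 2 (k=2): L=183 R=178
Round 3 (k=20): L=178 R=88

Answer: 199,183 183,178 178,88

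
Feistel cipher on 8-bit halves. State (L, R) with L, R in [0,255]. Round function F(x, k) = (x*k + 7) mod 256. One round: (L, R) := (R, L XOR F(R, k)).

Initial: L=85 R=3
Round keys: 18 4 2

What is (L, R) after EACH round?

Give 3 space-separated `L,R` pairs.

Round 1 (k=18): L=3 R=104
Round 2 (k=4): L=104 R=164
Round 3 (k=2): L=164 R=39

Answer: 3,104 104,164 164,39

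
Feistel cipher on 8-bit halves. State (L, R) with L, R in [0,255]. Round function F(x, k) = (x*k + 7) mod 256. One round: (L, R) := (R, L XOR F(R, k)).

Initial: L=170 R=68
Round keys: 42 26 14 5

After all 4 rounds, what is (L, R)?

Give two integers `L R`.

Round 1 (k=42): L=68 R=133
Round 2 (k=26): L=133 R=205
Round 3 (k=14): L=205 R=184
Round 4 (k=5): L=184 R=82

Answer: 184 82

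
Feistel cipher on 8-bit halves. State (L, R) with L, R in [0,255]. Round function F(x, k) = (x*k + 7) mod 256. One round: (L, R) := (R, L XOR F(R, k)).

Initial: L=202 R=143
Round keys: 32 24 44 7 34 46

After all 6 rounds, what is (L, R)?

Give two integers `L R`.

Answer: 11 92

Derivation:
Round 1 (k=32): L=143 R=45
Round 2 (k=24): L=45 R=176
Round 3 (k=44): L=176 R=106
Round 4 (k=7): L=106 R=93
Round 5 (k=34): L=93 R=11
Round 6 (k=46): L=11 R=92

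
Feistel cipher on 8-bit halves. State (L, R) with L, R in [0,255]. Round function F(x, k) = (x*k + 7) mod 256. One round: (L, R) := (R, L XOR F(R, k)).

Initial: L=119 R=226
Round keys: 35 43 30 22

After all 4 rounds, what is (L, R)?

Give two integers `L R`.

Answer: 67 206

Derivation:
Round 1 (k=35): L=226 R=154
Round 2 (k=43): L=154 R=7
Round 3 (k=30): L=7 R=67
Round 4 (k=22): L=67 R=206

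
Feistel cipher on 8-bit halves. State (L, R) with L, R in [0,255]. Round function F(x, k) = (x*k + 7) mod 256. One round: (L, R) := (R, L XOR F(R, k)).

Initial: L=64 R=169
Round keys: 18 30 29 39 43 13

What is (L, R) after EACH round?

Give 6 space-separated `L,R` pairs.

Round 1 (k=18): L=169 R=169
Round 2 (k=30): L=169 R=124
Round 3 (k=29): L=124 R=186
Round 4 (k=39): L=186 R=33
Round 5 (k=43): L=33 R=40
Round 6 (k=13): L=40 R=46

Answer: 169,169 169,124 124,186 186,33 33,40 40,46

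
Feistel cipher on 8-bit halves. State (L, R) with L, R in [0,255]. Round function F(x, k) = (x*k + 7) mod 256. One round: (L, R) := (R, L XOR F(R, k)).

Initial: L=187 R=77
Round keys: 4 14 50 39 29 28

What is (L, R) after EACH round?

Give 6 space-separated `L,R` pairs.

Answer: 77,128 128,74 74,251 251,14 14,102 102,33

Derivation:
Round 1 (k=4): L=77 R=128
Round 2 (k=14): L=128 R=74
Round 3 (k=50): L=74 R=251
Round 4 (k=39): L=251 R=14
Round 5 (k=29): L=14 R=102
Round 6 (k=28): L=102 R=33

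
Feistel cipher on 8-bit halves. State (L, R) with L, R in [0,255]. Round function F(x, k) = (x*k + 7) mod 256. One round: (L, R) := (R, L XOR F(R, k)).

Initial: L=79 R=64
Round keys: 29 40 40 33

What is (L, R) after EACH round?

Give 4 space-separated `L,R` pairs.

Answer: 64,8 8,7 7,23 23,249

Derivation:
Round 1 (k=29): L=64 R=8
Round 2 (k=40): L=8 R=7
Round 3 (k=40): L=7 R=23
Round 4 (k=33): L=23 R=249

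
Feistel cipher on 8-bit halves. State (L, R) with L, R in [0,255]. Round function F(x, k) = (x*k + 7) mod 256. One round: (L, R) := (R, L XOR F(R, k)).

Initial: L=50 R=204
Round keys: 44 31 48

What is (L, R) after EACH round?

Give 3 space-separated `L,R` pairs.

Answer: 204,37 37,78 78,130

Derivation:
Round 1 (k=44): L=204 R=37
Round 2 (k=31): L=37 R=78
Round 3 (k=48): L=78 R=130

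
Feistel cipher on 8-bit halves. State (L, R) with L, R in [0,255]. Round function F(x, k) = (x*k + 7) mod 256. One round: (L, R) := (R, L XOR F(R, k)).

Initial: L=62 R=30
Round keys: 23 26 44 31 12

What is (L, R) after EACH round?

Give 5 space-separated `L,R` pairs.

Answer: 30,135 135,163 163,140 140,88 88,171

Derivation:
Round 1 (k=23): L=30 R=135
Round 2 (k=26): L=135 R=163
Round 3 (k=44): L=163 R=140
Round 4 (k=31): L=140 R=88
Round 5 (k=12): L=88 R=171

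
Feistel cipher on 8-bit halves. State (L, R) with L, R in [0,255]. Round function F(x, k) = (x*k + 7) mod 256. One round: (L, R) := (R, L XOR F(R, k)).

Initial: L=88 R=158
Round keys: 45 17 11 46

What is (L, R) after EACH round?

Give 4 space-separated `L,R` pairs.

Round 1 (k=45): L=158 R=149
Round 2 (k=17): L=149 R=114
Round 3 (k=11): L=114 R=120
Round 4 (k=46): L=120 R=229

Answer: 158,149 149,114 114,120 120,229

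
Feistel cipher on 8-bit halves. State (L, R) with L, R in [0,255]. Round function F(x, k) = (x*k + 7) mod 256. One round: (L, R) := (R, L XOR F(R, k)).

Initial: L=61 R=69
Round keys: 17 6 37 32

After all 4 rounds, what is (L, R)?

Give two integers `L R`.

Answer: 14 79

Derivation:
Round 1 (k=17): L=69 R=161
Round 2 (k=6): L=161 R=136
Round 3 (k=37): L=136 R=14
Round 4 (k=32): L=14 R=79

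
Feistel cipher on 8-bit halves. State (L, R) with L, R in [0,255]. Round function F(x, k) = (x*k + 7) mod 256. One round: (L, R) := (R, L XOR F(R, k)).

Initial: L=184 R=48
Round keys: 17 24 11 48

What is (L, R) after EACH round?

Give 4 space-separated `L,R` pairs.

Round 1 (k=17): L=48 R=143
Round 2 (k=24): L=143 R=95
Round 3 (k=11): L=95 R=147
Round 4 (k=48): L=147 R=200

Answer: 48,143 143,95 95,147 147,200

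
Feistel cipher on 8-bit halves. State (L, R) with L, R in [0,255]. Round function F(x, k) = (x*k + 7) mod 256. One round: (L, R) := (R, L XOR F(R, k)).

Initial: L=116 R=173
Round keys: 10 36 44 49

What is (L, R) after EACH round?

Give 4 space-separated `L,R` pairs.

Round 1 (k=10): L=173 R=189
Round 2 (k=36): L=189 R=54
Round 3 (k=44): L=54 R=242
Round 4 (k=49): L=242 R=111

Answer: 173,189 189,54 54,242 242,111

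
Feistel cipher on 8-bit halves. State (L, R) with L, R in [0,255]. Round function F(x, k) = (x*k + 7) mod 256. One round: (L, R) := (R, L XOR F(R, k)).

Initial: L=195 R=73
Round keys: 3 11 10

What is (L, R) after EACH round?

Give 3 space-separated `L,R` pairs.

Answer: 73,33 33,59 59,116

Derivation:
Round 1 (k=3): L=73 R=33
Round 2 (k=11): L=33 R=59
Round 3 (k=10): L=59 R=116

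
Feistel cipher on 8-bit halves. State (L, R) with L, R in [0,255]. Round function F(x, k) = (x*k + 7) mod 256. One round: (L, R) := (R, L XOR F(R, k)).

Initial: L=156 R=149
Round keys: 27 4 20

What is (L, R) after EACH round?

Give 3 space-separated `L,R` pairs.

Round 1 (k=27): L=149 R=34
Round 2 (k=4): L=34 R=26
Round 3 (k=20): L=26 R=45

Answer: 149,34 34,26 26,45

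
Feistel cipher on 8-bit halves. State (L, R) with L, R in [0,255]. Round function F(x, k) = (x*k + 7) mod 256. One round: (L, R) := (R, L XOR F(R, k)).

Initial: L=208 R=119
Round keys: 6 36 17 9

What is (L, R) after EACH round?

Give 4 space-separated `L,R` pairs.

Round 1 (k=6): L=119 R=1
Round 2 (k=36): L=1 R=92
Round 3 (k=17): L=92 R=34
Round 4 (k=9): L=34 R=101

Answer: 119,1 1,92 92,34 34,101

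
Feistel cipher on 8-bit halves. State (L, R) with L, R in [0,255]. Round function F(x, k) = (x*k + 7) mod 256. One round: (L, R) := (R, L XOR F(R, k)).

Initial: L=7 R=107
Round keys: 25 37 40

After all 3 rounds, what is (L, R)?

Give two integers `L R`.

Answer: 115 130

Derivation:
Round 1 (k=25): L=107 R=125
Round 2 (k=37): L=125 R=115
Round 3 (k=40): L=115 R=130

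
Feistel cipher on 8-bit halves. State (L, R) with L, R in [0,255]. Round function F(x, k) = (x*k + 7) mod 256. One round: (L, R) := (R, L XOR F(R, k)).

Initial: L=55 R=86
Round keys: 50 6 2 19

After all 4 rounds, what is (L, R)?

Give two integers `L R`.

Round 1 (k=50): L=86 R=228
Round 2 (k=6): L=228 R=9
Round 3 (k=2): L=9 R=253
Round 4 (k=19): L=253 R=199

Answer: 253 199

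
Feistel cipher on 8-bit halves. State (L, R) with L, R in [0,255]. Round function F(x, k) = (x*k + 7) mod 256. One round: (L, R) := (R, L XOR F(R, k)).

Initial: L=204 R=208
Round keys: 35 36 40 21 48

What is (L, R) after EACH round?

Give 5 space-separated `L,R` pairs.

Round 1 (k=35): L=208 R=187
Round 2 (k=36): L=187 R=131
Round 3 (k=40): L=131 R=196
Round 4 (k=21): L=196 R=152
Round 5 (k=48): L=152 R=67

Answer: 208,187 187,131 131,196 196,152 152,67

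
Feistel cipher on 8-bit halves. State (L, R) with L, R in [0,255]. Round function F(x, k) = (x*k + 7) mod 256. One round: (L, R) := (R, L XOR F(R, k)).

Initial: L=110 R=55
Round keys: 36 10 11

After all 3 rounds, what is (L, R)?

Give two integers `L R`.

Round 1 (k=36): L=55 R=173
Round 2 (k=10): L=173 R=254
Round 3 (k=11): L=254 R=92

Answer: 254 92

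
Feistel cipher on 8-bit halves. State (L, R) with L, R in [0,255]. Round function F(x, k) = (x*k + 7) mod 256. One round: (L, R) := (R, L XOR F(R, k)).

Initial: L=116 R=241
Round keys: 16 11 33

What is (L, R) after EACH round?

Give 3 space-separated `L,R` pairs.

Answer: 241,99 99,185 185,131

Derivation:
Round 1 (k=16): L=241 R=99
Round 2 (k=11): L=99 R=185
Round 3 (k=33): L=185 R=131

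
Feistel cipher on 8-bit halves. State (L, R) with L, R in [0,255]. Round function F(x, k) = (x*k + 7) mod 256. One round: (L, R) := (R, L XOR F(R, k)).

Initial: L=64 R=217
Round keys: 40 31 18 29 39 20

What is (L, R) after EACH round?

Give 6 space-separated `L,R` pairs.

Answer: 217,175 175,225 225,118 118,132 132,85 85,47

Derivation:
Round 1 (k=40): L=217 R=175
Round 2 (k=31): L=175 R=225
Round 3 (k=18): L=225 R=118
Round 4 (k=29): L=118 R=132
Round 5 (k=39): L=132 R=85
Round 6 (k=20): L=85 R=47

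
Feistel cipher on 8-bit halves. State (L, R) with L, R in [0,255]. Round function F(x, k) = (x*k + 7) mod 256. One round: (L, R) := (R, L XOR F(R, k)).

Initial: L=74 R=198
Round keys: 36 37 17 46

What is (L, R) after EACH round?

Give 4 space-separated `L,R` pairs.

Answer: 198,149 149,86 86,40 40,97

Derivation:
Round 1 (k=36): L=198 R=149
Round 2 (k=37): L=149 R=86
Round 3 (k=17): L=86 R=40
Round 4 (k=46): L=40 R=97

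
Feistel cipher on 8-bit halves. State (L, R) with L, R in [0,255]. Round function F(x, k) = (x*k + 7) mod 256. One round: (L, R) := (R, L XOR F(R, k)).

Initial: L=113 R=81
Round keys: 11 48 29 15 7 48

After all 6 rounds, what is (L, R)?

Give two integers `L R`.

Answer: 158 128

Derivation:
Round 1 (k=11): L=81 R=243
Round 2 (k=48): L=243 R=198
Round 3 (k=29): L=198 R=134
Round 4 (k=15): L=134 R=39
Round 5 (k=7): L=39 R=158
Round 6 (k=48): L=158 R=128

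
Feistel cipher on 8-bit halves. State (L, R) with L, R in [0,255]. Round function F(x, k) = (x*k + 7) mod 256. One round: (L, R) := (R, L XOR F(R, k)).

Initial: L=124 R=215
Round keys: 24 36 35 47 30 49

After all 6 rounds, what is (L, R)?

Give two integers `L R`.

Round 1 (k=24): L=215 R=83
Round 2 (k=36): L=83 R=100
Round 3 (k=35): L=100 R=224
Round 4 (k=47): L=224 R=67
Round 5 (k=30): L=67 R=1
Round 6 (k=49): L=1 R=123

Answer: 1 123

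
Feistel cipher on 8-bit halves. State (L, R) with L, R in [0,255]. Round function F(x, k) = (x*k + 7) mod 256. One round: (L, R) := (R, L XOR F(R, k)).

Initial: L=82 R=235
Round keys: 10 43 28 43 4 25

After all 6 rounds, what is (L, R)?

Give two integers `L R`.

Answer: 91 222

Derivation:
Round 1 (k=10): L=235 R=103
Round 2 (k=43): L=103 R=191
Round 3 (k=28): L=191 R=140
Round 4 (k=43): L=140 R=52
Round 5 (k=4): L=52 R=91
Round 6 (k=25): L=91 R=222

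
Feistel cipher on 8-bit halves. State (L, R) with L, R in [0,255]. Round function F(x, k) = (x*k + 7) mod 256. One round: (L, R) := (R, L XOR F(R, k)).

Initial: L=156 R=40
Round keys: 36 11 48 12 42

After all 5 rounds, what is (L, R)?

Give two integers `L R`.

Round 1 (k=36): L=40 R=59
Round 2 (k=11): L=59 R=184
Round 3 (k=48): L=184 R=188
Round 4 (k=12): L=188 R=111
Round 5 (k=42): L=111 R=129

Answer: 111 129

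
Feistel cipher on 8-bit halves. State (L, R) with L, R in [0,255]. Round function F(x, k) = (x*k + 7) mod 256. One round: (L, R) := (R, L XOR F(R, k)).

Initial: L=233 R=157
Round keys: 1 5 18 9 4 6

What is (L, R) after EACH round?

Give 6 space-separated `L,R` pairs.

Answer: 157,77 77,21 21,204 204,38 38,83 83,223

Derivation:
Round 1 (k=1): L=157 R=77
Round 2 (k=5): L=77 R=21
Round 3 (k=18): L=21 R=204
Round 4 (k=9): L=204 R=38
Round 5 (k=4): L=38 R=83
Round 6 (k=6): L=83 R=223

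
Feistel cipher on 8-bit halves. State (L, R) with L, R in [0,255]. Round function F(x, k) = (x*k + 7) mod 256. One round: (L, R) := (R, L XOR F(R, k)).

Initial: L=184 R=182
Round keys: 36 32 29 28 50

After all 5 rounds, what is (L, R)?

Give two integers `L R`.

Answer: 74 104

Derivation:
Round 1 (k=36): L=182 R=39
Round 2 (k=32): L=39 R=81
Round 3 (k=29): L=81 R=19
Round 4 (k=28): L=19 R=74
Round 5 (k=50): L=74 R=104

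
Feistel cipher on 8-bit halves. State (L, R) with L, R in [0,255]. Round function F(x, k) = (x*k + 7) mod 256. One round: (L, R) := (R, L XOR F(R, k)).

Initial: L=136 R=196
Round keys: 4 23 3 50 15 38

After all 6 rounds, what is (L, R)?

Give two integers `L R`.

Round 1 (k=4): L=196 R=159
Round 2 (k=23): L=159 R=148
Round 3 (k=3): L=148 R=92
Round 4 (k=50): L=92 R=107
Round 5 (k=15): L=107 R=16
Round 6 (k=38): L=16 R=12

Answer: 16 12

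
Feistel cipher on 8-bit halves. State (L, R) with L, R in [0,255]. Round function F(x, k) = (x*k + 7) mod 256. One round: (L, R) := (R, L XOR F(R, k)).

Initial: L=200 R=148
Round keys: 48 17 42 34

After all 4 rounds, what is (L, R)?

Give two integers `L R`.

Round 1 (k=48): L=148 R=15
Round 2 (k=17): L=15 R=146
Round 3 (k=42): L=146 R=244
Round 4 (k=34): L=244 R=253

Answer: 244 253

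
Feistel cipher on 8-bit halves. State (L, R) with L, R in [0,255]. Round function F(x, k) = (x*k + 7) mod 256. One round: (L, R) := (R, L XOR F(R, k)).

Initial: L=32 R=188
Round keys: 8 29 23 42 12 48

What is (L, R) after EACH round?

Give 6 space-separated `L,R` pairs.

Answer: 188,199 199,46 46,238 238,61 61,13 13,74

Derivation:
Round 1 (k=8): L=188 R=199
Round 2 (k=29): L=199 R=46
Round 3 (k=23): L=46 R=238
Round 4 (k=42): L=238 R=61
Round 5 (k=12): L=61 R=13
Round 6 (k=48): L=13 R=74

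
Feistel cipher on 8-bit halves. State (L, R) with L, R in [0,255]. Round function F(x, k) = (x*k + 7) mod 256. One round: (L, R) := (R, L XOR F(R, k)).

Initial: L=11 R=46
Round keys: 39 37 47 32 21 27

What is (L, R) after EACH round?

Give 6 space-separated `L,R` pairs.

Round 1 (k=39): L=46 R=2
Round 2 (k=37): L=2 R=127
Round 3 (k=47): L=127 R=90
Round 4 (k=32): L=90 R=56
Round 5 (k=21): L=56 R=197
Round 6 (k=27): L=197 R=246

Answer: 46,2 2,127 127,90 90,56 56,197 197,246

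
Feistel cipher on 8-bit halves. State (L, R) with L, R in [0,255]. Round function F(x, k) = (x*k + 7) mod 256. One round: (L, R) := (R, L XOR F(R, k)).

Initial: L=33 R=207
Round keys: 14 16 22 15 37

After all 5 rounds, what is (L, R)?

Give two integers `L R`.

Round 1 (k=14): L=207 R=120
Round 2 (k=16): L=120 R=72
Round 3 (k=22): L=72 R=79
Round 4 (k=15): L=79 R=224
Round 5 (k=37): L=224 R=40

Answer: 224 40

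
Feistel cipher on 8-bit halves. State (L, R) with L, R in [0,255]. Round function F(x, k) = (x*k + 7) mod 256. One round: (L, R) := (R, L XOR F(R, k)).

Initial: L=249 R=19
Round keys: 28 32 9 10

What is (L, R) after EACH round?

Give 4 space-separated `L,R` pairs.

Round 1 (k=28): L=19 R=226
Round 2 (k=32): L=226 R=84
Round 3 (k=9): L=84 R=25
Round 4 (k=10): L=25 R=85

Answer: 19,226 226,84 84,25 25,85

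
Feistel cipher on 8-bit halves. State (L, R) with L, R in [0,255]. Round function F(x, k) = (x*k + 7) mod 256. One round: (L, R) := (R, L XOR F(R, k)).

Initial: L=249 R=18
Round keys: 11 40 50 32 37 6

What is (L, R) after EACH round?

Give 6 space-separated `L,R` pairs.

Round 1 (k=11): L=18 R=52
Round 2 (k=40): L=52 R=53
Round 3 (k=50): L=53 R=85
Round 4 (k=32): L=85 R=146
Round 5 (k=37): L=146 R=116
Round 6 (k=6): L=116 R=45

Answer: 18,52 52,53 53,85 85,146 146,116 116,45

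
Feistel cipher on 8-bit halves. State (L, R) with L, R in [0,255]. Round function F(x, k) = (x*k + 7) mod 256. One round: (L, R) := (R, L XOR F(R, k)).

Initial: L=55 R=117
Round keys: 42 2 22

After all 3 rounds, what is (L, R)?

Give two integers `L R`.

Round 1 (k=42): L=117 R=14
Round 2 (k=2): L=14 R=86
Round 3 (k=22): L=86 R=101

Answer: 86 101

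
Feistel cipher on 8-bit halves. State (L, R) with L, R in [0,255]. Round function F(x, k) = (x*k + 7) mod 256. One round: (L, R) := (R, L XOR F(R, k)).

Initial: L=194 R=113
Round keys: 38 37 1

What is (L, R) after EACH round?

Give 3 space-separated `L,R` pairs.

Round 1 (k=38): L=113 R=15
Round 2 (k=37): L=15 R=67
Round 3 (k=1): L=67 R=69

Answer: 113,15 15,67 67,69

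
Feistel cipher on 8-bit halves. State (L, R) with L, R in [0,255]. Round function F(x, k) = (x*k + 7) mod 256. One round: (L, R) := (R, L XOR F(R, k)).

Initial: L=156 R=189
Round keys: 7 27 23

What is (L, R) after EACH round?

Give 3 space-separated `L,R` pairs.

Round 1 (k=7): L=189 R=174
Round 2 (k=27): L=174 R=220
Round 3 (k=23): L=220 R=101

Answer: 189,174 174,220 220,101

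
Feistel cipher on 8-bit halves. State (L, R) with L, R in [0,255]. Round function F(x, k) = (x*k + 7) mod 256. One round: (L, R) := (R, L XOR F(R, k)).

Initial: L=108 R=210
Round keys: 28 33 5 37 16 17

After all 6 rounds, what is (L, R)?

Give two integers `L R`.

Answer: 235 217

Derivation:
Round 1 (k=28): L=210 R=147
Round 2 (k=33): L=147 R=40
Round 3 (k=5): L=40 R=92
Round 4 (k=37): L=92 R=123
Round 5 (k=16): L=123 R=235
Round 6 (k=17): L=235 R=217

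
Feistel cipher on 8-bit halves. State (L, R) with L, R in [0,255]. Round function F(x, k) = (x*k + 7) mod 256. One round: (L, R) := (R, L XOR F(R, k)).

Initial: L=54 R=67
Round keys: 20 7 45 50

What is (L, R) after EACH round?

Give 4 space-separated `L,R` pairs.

Answer: 67,117 117,121 121,57 57,80

Derivation:
Round 1 (k=20): L=67 R=117
Round 2 (k=7): L=117 R=121
Round 3 (k=45): L=121 R=57
Round 4 (k=50): L=57 R=80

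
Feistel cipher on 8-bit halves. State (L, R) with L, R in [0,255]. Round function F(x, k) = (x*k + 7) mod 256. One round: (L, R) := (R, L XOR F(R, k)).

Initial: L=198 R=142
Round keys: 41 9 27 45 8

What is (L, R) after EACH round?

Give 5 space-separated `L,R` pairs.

Answer: 142,3 3,172 172,40 40,163 163,55

Derivation:
Round 1 (k=41): L=142 R=3
Round 2 (k=9): L=3 R=172
Round 3 (k=27): L=172 R=40
Round 4 (k=45): L=40 R=163
Round 5 (k=8): L=163 R=55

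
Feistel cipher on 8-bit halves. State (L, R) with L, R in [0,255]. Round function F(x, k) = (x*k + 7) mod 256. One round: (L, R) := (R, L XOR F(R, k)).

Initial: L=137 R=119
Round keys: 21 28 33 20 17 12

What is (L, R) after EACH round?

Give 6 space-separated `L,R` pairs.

Answer: 119,67 67,44 44,240 240,235 235,82 82,52

Derivation:
Round 1 (k=21): L=119 R=67
Round 2 (k=28): L=67 R=44
Round 3 (k=33): L=44 R=240
Round 4 (k=20): L=240 R=235
Round 5 (k=17): L=235 R=82
Round 6 (k=12): L=82 R=52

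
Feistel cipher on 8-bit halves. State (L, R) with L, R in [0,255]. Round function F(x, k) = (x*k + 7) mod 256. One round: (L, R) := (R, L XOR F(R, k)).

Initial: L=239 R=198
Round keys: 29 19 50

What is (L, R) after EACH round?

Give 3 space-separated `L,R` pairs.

Answer: 198,154 154,179 179,103

Derivation:
Round 1 (k=29): L=198 R=154
Round 2 (k=19): L=154 R=179
Round 3 (k=50): L=179 R=103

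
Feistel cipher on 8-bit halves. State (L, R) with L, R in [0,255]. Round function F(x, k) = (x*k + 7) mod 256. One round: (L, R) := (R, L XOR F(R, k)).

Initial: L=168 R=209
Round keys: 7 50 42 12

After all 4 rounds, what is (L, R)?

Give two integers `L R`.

Answer: 77 33

Derivation:
Round 1 (k=7): L=209 R=22
Round 2 (k=50): L=22 R=130
Round 3 (k=42): L=130 R=77
Round 4 (k=12): L=77 R=33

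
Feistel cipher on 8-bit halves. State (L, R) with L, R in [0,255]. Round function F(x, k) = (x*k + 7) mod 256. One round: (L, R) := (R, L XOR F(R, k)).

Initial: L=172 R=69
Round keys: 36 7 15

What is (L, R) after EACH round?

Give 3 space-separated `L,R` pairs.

Answer: 69,23 23,237 237,253

Derivation:
Round 1 (k=36): L=69 R=23
Round 2 (k=7): L=23 R=237
Round 3 (k=15): L=237 R=253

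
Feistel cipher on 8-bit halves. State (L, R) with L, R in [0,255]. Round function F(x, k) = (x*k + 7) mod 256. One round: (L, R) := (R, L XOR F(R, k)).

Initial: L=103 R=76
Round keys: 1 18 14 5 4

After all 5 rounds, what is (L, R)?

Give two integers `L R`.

Answer: 131 86

Derivation:
Round 1 (k=1): L=76 R=52
Round 2 (k=18): L=52 R=227
Round 3 (k=14): L=227 R=69
Round 4 (k=5): L=69 R=131
Round 5 (k=4): L=131 R=86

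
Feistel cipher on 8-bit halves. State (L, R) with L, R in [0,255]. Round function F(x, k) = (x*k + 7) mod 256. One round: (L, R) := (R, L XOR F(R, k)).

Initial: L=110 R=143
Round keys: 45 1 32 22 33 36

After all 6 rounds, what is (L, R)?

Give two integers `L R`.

Answer: 119 206

Derivation:
Round 1 (k=45): L=143 R=68
Round 2 (k=1): L=68 R=196
Round 3 (k=32): L=196 R=195
Round 4 (k=22): L=195 R=13
Round 5 (k=33): L=13 R=119
Round 6 (k=36): L=119 R=206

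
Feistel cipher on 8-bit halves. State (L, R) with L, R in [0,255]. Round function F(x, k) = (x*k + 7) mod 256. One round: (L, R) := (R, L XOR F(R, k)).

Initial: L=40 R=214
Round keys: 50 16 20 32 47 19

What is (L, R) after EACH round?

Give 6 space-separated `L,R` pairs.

Round 1 (k=50): L=214 R=251
Round 2 (k=16): L=251 R=97
Round 3 (k=20): L=97 R=96
Round 4 (k=32): L=96 R=102
Round 5 (k=47): L=102 R=161
Round 6 (k=19): L=161 R=156

Answer: 214,251 251,97 97,96 96,102 102,161 161,156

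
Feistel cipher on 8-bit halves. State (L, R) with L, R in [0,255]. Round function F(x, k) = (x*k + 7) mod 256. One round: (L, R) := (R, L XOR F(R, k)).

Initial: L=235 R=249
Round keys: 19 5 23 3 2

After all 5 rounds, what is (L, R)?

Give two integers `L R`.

Answer: 85 138

Derivation:
Round 1 (k=19): L=249 R=105
Round 2 (k=5): L=105 R=237
Round 3 (k=23): L=237 R=59
Round 4 (k=3): L=59 R=85
Round 5 (k=2): L=85 R=138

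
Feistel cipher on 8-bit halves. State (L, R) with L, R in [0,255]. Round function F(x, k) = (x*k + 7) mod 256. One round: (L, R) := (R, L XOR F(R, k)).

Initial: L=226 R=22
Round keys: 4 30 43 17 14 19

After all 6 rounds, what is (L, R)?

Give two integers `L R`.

Answer: 244 60

Derivation:
Round 1 (k=4): L=22 R=189
Round 2 (k=30): L=189 R=59
Round 3 (k=43): L=59 R=77
Round 4 (k=17): L=77 R=31
Round 5 (k=14): L=31 R=244
Round 6 (k=19): L=244 R=60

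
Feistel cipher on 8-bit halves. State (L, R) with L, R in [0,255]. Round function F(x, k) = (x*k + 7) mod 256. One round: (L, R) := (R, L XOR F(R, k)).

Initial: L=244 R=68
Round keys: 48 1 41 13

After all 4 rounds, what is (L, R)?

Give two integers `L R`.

Round 1 (k=48): L=68 R=51
Round 2 (k=1): L=51 R=126
Round 3 (k=41): L=126 R=6
Round 4 (k=13): L=6 R=43

Answer: 6 43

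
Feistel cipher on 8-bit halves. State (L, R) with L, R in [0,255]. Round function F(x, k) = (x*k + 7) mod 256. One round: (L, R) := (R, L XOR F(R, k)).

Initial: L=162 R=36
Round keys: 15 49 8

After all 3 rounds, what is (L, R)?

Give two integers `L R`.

Round 1 (k=15): L=36 R=129
Round 2 (k=49): L=129 R=156
Round 3 (k=8): L=156 R=102

Answer: 156 102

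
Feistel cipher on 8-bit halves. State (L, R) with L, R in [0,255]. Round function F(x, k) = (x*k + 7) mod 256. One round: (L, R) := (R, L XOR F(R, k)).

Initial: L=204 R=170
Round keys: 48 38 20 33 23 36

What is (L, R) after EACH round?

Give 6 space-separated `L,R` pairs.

Answer: 170,43 43,195 195,104 104,172 172,19 19,31

Derivation:
Round 1 (k=48): L=170 R=43
Round 2 (k=38): L=43 R=195
Round 3 (k=20): L=195 R=104
Round 4 (k=33): L=104 R=172
Round 5 (k=23): L=172 R=19
Round 6 (k=36): L=19 R=31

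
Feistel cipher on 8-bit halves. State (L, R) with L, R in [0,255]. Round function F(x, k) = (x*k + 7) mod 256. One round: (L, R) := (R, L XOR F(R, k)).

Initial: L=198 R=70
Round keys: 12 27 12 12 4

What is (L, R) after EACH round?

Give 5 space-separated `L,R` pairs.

Round 1 (k=12): L=70 R=137
Round 2 (k=27): L=137 R=60
Round 3 (k=12): L=60 R=94
Round 4 (k=12): L=94 R=83
Round 5 (k=4): L=83 R=13

Answer: 70,137 137,60 60,94 94,83 83,13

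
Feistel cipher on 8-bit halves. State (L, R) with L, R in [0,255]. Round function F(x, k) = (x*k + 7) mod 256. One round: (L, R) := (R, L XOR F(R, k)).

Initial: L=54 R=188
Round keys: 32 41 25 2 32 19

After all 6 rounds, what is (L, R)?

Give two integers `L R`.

Answer: 213 97

Derivation:
Round 1 (k=32): L=188 R=177
Round 2 (k=41): L=177 R=220
Round 3 (k=25): L=220 R=50
Round 4 (k=2): L=50 R=183
Round 5 (k=32): L=183 R=213
Round 6 (k=19): L=213 R=97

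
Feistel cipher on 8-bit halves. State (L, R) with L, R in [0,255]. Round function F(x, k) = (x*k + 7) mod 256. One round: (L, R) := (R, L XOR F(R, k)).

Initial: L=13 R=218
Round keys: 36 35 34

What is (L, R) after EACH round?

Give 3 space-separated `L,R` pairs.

Answer: 218,162 162,247 247,119

Derivation:
Round 1 (k=36): L=218 R=162
Round 2 (k=35): L=162 R=247
Round 3 (k=34): L=247 R=119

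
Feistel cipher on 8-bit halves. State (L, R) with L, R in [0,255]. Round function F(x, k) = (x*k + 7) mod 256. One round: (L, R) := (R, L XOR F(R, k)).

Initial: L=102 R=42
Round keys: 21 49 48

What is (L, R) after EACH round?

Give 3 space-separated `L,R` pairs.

Answer: 42,31 31,220 220,88

Derivation:
Round 1 (k=21): L=42 R=31
Round 2 (k=49): L=31 R=220
Round 3 (k=48): L=220 R=88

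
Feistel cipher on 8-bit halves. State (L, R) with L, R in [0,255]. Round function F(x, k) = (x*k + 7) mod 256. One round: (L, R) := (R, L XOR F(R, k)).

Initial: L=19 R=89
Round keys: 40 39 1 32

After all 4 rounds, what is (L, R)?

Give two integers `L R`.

Round 1 (k=40): L=89 R=252
Round 2 (k=39): L=252 R=50
Round 3 (k=1): L=50 R=197
Round 4 (k=32): L=197 R=149

Answer: 197 149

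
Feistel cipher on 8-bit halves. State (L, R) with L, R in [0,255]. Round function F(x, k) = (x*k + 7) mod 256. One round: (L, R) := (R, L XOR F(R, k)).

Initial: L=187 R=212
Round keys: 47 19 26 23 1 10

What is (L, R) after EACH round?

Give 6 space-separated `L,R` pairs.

Answer: 212,72 72,139 139,109 109,89 89,13 13,208

Derivation:
Round 1 (k=47): L=212 R=72
Round 2 (k=19): L=72 R=139
Round 3 (k=26): L=139 R=109
Round 4 (k=23): L=109 R=89
Round 5 (k=1): L=89 R=13
Round 6 (k=10): L=13 R=208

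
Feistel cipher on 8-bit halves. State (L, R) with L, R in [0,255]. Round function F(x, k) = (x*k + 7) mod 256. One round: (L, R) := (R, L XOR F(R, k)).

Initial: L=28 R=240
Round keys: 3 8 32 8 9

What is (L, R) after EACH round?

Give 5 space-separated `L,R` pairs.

Round 1 (k=3): L=240 R=203
Round 2 (k=8): L=203 R=175
Round 3 (k=32): L=175 R=44
Round 4 (k=8): L=44 R=200
Round 5 (k=9): L=200 R=35

Answer: 240,203 203,175 175,44 44,200 200,35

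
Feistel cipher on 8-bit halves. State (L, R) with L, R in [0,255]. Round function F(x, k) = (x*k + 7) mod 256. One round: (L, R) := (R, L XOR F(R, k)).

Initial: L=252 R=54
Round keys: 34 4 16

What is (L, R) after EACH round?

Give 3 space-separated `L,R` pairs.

Round 1 (k=34): L=54 R=207
Round 2 (k=4): L=207 R=117
Round 3 (k=16): L=117 R=152

Answer: 54,207 207,117 117,152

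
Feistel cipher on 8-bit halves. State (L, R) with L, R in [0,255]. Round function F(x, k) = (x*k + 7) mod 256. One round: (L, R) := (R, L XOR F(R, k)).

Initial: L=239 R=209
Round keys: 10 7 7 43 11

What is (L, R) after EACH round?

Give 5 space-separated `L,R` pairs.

Round 1 (k=10): L=209 R=222
Round 2 (k=7): L=222 R=200
Round 3 (k=7): L=200 R=161
Round 4 (k=43): L=161 R=218
Round 5 (k=11): L=218 R=196

Answer: 209,222 222,200 200,161 161,218 218,196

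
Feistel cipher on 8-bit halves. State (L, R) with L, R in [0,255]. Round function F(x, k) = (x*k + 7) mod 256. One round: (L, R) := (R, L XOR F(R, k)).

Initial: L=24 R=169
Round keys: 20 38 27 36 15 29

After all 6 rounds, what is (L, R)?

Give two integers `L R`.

Answer: 36 92

Derivation:
Round 1 (k=20): L=169 R=35
Round 2 (k=38): L=35 R=144
Round 3 (k=27): L=144 R=20
Round 4 (k=36): L=20 R=71
Round 5 (k=15): L=71 R=36
Round 6 (k=29): L=36 R=92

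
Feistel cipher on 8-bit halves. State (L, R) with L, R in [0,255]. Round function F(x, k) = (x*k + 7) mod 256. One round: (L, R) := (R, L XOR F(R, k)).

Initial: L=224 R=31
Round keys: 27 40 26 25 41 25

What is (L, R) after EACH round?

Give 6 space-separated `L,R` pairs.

Answer: 31,172 172,248 248,155 155,210 210,50 50,59

Derivation:
Round 1 (k=27): L=31 R=172
Round 2 (k=40): L=172 R=248
Round 3 (k=26): L=248 R=155
Round 4 (k=25): L=155 R=210
Round 5 (k=41): L=210 R=50
Round 6 (k=25): L=50 R=59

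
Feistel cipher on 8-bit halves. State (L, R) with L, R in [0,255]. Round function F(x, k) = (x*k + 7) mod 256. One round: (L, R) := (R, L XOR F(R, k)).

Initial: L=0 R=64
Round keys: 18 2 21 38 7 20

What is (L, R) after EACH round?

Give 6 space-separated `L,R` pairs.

Round 1 (k=18): L=64 R=135
Round 2 (k=2): L=135 R=85
Round 3 (k=21): L=85 R=135
Round 4 (k=38): L=135 R=68
Round 5 (k=7): L=68 R=100
Round 6 (k=20): L=100 R=147

Answer: 64,135 135,85 85,135 135,68 68,100 100,147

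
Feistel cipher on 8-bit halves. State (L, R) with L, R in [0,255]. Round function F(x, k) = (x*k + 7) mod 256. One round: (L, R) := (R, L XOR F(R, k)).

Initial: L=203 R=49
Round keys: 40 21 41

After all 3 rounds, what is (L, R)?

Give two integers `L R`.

Round 1 (k=40): L=49 R=100
Round 2 (k=21): L=100 R=10
Round 3 (k=41): L=10 R=197

Answer: 10 197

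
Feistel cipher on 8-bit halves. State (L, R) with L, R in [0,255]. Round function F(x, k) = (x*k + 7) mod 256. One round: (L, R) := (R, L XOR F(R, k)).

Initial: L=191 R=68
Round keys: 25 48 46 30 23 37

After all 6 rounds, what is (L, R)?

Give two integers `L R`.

Answer: 60 173

Derivation:
Round 1 (k=25): L=68 R=20
Round 2 (k=48): L=20 R=131
Round 3 (k=46): L=131 R=133
Round 4 (k=30): L=133 R=30
Round 5 (k=23): L=30 R=60
Round 6 (k=37): L=60 R=173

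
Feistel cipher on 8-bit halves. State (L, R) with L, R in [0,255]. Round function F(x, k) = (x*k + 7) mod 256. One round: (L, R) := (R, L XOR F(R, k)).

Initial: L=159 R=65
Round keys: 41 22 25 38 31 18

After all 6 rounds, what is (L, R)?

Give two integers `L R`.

Answer: 216 176

Derivation:
Round 1 (k=41): L=65 R=239
Round 2 (k=22): L=239 R=208
Round 3 (k=25): L=208 R=184
Round 4 (k=38): L=184 R=135
Round 5 (k=31): L=135 R=216
Round 6 (k=18): L=216 R=176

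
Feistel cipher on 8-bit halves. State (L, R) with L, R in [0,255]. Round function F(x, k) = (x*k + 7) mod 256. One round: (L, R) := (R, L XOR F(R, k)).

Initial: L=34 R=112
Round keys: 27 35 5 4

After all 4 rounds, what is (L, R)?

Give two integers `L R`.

Round 1 (k=27): L=112 R=245
Round 2 (k=35): L=245 R=246
Round 3 (k=5): L=246 R=32
Round 4 (k=4): L=32 R=113

Answer: 32 113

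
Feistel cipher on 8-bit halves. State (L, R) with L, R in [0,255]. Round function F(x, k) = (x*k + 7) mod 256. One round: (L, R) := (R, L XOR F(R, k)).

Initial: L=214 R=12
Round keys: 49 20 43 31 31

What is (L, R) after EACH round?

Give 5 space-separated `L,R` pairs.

Answer: 12,133 133,103 103,209 209,49 49,39

Derivation:
Round 1 (k=49): L=12 R=133
Round 2 (k=20): L=133 R=103
Round 3 (k=43): L=103 R=209
Round 4 (k=31): L=209 R=49
Round 5 (k=31): L=49 R=39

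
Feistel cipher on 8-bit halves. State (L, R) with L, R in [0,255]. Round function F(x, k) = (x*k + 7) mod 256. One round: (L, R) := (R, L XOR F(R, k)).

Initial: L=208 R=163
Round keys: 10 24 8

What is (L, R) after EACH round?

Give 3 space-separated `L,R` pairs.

Answer: 163,181 181,92 92,82

Derivation:
Round 1 (k=10): L=163 R=181
Round 2 (k=24): L=181 R=92
Round 3 (k=8): L=92 R=82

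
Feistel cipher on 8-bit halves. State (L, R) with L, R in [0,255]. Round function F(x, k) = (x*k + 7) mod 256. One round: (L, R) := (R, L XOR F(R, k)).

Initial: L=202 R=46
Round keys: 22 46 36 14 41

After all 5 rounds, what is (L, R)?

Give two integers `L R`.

Round 1 (k=22): L=46 R=49
Round 2 (k=46): L=49 R=251
Round 3 (k=36): L=251 R=98
Round 4 (k=14): L=98 R=152
Round 5 (k=41): L=152 R=61

Answer: 152 61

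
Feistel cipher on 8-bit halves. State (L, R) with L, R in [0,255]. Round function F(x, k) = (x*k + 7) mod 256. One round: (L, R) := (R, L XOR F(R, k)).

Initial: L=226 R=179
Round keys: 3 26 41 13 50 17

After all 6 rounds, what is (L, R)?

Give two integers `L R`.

Answer: 122 25

Derivation:
Round 1 (k=3): L=179 R=194
Round 2 (k=26): L=194 R=8
Round 3 (k=41): L=8 R=141
Round 4 (k=13): L=141 R=56
Round 5 (k=50): L=56 R=122
Round 6 (k=17): L=122 R=25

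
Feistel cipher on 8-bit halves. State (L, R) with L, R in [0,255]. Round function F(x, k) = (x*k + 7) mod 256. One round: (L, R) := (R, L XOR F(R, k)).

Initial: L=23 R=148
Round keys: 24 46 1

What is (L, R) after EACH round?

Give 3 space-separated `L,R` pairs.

Answer: 148,240 240,179 179,74

Derivation:
Round 1 (k=24): L=148 R=240
Round 2 (k=46): L=240 R=179
Round 3 (k=1): L=179 R=74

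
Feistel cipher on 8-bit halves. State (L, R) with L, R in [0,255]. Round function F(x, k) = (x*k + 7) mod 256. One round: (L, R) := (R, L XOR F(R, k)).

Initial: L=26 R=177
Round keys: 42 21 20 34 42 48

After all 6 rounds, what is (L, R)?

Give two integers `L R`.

Answer: 239 127

Derivation:
Round 1 (k=42): L=177 R=11
Round 2 (k=21): L=11 R=95
Round 3 (k=20): L=95 R=120
Round 4 (k=34): L=120 R=168
Round 5 (k=42): L=168 R=239
Round 6 (k=48): L=239 R=127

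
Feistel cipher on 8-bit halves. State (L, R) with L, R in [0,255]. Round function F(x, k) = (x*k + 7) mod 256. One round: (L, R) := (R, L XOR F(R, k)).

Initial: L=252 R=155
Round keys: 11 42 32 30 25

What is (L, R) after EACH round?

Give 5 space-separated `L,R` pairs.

Round 1 (k=11): L=155 R=76
Round 2 (k=42): L=76 R=228
Round 3 (k=32): L=228 R=203
Round 4 (k=30): L=203 R=53
Round 5 (k=25): L=53 R=255

Answer: 155,76 76,228 228,203 203,53 53,255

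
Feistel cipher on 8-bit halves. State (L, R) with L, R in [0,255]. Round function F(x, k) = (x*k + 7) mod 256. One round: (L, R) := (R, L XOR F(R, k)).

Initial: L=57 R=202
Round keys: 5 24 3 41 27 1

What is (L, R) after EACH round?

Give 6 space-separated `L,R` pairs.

Round 1 (k=5): L=202 R=192
Round 2 (k=24): L=192 R=205
Round 3 (k=3): L=205 R=174
Round 4 (k=41): L=174 R=40
Round 5 (k=27): L=40 R=145
Round 6 (k=1): L=145 R=176

Answer: 202,192 192,205 205,174 174,40 40,145 145,176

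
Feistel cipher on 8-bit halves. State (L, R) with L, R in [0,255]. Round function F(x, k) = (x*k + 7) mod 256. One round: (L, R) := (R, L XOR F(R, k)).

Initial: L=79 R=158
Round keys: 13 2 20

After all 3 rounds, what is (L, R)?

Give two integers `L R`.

Round 1 (k=13): L=158 R=66
Round 2 (k=2): L=66 R=21
Round 3 (k=20): L=21 R=233

Answer: 21 233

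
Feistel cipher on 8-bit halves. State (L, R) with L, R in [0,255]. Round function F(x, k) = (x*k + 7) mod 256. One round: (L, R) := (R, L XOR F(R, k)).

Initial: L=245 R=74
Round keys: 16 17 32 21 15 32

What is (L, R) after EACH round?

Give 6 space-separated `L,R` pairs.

Round 1 (k=16): L=74 R=82
Round 2 (k=17): L=82 R=51
Round 3 (k=32): L=51 R=53
Round 4 (k=21): L=53 R=83
Round 5 (k=15): L=83 R=209
Round 6 (k=32): L=209 R=116

Answer: 74,82 82,51 51,53 53,83 83,209 209,116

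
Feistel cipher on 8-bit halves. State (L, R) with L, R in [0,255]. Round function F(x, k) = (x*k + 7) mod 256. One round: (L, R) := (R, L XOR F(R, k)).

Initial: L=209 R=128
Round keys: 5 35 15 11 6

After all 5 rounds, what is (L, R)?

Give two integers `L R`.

Round 1 (k=5): L=128 R=86
Round 2 (k=35): L=86 R=73
Round 3 (k=15): L=73 R=24
Round 4 (k=11): L=24 R=70
Round 5 (k=6): L=70 R=179

Answer: 70 179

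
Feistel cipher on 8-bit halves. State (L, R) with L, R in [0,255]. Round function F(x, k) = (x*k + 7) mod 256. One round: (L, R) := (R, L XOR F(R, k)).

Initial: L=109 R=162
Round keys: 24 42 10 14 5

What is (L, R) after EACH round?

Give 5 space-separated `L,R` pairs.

Answer: 162,90 90,105 105,123 123,168 168,52

Derivation:
Round 1 (k=24): L=162 R=90
Round 2 (k=42): L=90 R=105
Round 3 (k=10): L=105 R=123
Round 4 (k=14): L=123 R=168
Round 5 (k=5): L=168 R=52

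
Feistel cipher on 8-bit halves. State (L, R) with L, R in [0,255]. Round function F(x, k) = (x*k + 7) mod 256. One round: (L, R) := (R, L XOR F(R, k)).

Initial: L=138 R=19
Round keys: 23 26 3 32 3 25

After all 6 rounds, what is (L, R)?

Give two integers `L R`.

Answer: 173 91

Derivation:
Round 1 (k=23): L=19 R=54
Round 2 (k=26): L=54 R=144
Round 3 (k=3): L=144 R=129
Round 4 (k=32): L=129 R=183
Round 5 (k=3): L=183 R=173
Round 6 (k=25): L=173 R=91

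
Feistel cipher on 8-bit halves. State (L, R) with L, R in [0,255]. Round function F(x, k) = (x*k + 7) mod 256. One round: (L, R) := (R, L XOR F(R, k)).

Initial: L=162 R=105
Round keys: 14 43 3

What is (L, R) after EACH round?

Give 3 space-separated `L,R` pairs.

Answer: 105,103 103,61 61,217

Derivation:
Round 1 (k=14): L=105 R=103
Round 2 (k=43): L=103 R=61
Round 3 (k=3): L=61 R=217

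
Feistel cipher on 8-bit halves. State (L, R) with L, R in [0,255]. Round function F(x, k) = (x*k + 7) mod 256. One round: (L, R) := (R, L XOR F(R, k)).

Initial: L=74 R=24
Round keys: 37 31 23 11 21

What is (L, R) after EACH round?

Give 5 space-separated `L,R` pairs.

Round 1 (k=37): L=24 R=53
Round 2 (k=31): L=53 R=106
Round 3 (k=23): L=106 R=184
Round 4 (k=11): L=184 R=133
Round 5 (k=21): L=133 R=72

Answer: 24,53 53,106 106,184 184,133 133,72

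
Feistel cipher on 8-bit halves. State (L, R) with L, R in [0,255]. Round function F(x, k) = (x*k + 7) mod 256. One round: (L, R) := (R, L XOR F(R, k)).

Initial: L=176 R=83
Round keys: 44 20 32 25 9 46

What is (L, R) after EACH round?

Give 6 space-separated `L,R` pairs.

Answer: 83,251 251,240 240,252 252,83 83,14 14,216

Derivation:
Round 1 (k=44): L=83 R=251
Round 2 (k=20): L=251 R=240
Round 3 (k=32): L=240 R=252
Round 4 (k=25): L=252 R=83
Round 5 (k=9): L=83 R=14
Round 6 (k=46): L=14 R=216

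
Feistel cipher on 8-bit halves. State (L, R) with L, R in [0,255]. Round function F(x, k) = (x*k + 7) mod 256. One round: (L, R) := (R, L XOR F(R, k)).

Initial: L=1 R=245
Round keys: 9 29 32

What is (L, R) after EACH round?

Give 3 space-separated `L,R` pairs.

Answer: 245,165 165,77 77,2

Derivation:
Round 1 (k=9): L=245 R=165
Round 2 (k=29): L=165 R=77
Round 3 (k=32): L=77 R=2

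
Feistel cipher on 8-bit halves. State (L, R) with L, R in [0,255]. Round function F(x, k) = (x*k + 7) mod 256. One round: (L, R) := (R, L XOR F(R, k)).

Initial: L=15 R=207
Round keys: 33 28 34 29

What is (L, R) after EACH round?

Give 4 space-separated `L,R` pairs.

Round 1 (k=33): L=207 R=185
Round 2 (k=28): L=185 R=140
Round 3 (k=34): L=140 R=38
Round 4 (k=29): L=38 R=217

Answer: 207,185 185,140 140,38 38,217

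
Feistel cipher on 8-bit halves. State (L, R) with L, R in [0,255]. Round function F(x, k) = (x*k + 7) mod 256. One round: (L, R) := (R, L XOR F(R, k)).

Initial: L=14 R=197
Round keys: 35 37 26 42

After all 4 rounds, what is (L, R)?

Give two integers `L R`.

Round 1 (k=35): L=197 R=248
Round 2 (k=37): L=248 R=26
Round 3 (k=26): L=26 R=83
Round 4 (k=42): L=83 R=191

Answer: 83 191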